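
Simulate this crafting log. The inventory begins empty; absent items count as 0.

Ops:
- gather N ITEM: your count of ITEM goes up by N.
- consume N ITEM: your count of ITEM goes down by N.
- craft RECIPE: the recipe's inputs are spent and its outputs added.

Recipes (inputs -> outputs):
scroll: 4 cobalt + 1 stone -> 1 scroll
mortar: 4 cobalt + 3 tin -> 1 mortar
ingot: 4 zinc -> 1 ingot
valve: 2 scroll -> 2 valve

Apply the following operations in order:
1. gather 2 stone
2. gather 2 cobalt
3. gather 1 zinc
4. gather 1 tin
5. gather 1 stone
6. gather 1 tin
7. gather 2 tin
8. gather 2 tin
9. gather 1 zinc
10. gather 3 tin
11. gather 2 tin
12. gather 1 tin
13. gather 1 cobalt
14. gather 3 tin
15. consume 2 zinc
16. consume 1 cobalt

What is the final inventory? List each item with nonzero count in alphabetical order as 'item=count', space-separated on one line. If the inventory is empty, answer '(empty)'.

Answer: cobalt=2 stone=3 tin=15

Derivation:
After 1 (gather 2 stone): stone=2
After 2 (gather 2 cobalt): cobalt=2 stone=2
After 3 (gather 1 zinc): cobalt=2 stone=2 zinc=1
After 4 (gather 1 tin): cobalt=2 stone=2 tin=1 zinc=1
After 5 (gather 1 stone): cobalt=2 stone=3 tin=1 zinc=1
After 6 (gather 1 tin): cobalt=2 stone=3 tin=2 zinc=1
After 7 (gather 2 tin): cobalt=2 stone=3 tin=4 zinc=1
After 8 (gather 2 tin): cobalt=2 stone=3 tin=6 zinc=1
After 9 (gather 1 zinc): cobalt=2 stone=3 tin=6 zinc=2
After 10 (gather 3 tin): cobalt=2 stone=3 tin=9 zinc=2
After 11 (gather 2 tin): cobalt=2 stone=3 tin=11 zinc=2
After 12 (gather 1 tin): cobalt=2 stone=3 tin=12 zinc=2
After 13 (gather 1 cobalt): cobalt=3 stone=3 tin=12 zinc=2
After 14 (gather 3 tin): cobalt=3 stone=3 tin=15 zinc=2
After 15 (consume 2 zinc): cobalt=3 stone=3 tin=15
After 16 (consume 1 cobalt): cobalt=2 stone=3 tin=15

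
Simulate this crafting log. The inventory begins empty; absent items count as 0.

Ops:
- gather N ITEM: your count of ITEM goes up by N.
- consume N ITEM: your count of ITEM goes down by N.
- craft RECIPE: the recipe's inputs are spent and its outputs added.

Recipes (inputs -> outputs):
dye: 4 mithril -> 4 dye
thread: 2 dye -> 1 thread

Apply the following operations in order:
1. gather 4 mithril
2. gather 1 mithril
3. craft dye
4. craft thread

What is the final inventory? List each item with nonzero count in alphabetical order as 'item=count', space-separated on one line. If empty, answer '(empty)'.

Answer: dye=2 mithril=1 thread=1

Derivation:
After 1 (gather 4 mithril): mithril=4
After 2 (gather 1 mithril): mithril=5
After 3 (craft dye): dye=4 mithril=1
After 4 (craft thread): dye=2 mithril=1 thread=1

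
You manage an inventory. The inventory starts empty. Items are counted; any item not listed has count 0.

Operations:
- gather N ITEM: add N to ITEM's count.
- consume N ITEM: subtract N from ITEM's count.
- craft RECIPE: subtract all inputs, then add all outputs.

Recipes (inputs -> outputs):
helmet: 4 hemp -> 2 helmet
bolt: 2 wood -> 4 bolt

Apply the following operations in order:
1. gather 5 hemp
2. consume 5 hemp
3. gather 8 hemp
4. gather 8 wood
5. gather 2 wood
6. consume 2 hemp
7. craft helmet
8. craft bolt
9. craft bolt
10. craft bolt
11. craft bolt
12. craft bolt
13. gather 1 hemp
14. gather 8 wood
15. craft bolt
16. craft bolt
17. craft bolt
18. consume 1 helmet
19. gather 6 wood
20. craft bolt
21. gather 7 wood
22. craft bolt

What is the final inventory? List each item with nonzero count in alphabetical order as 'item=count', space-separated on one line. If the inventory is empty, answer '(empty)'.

After 1 (gather 5 hemp): hemp=5
After 2 (consume 5 hemp): (empty)
After 3 (gather 8 hemp): hemp=8
After 4 (gather 8 wood): hemp=8 wood=8
After 5 (gather 2 wood): hemp=8 wood=10
After 6 (consume 2 hemp): hemp=6 wood=10
After 7 (craft helmet): helmet=2 hemp=2 wood=10
After 8 (craft bolt): bolt=4 helmet=2 hemp=2 wood=8
After 9 (craft bolt): bolt=8 helmet=2 hemp=2 wood=6
After 10 (craft bolt): bolt=12 helmet=2 hemp=2 wood=4
After 11 (craft bolt): bolt=16 helmet=2 hemp=2 wood=2
After 12 (craft bolt): bolt=20 helmet=2 hemp=2
After 13 (gather 1 hemp): bolt=20 helmet=2 hemp=3
After 14 (gather 8 wood): bolt=20 helmet=2 hemp=3 wood=8
After 15 (craft bolt): bolt=24 helmet=2 hemp=3 wood=6
After 16 (craft bolt): bolt=28 helmet=2 hemp=3 wood=4
After 17 (craft bolt): bolt=32 helmet=2 hemp=3 wood=2
After 18 (consume 1 helmet): bolt=32 helmet=1 hemp=3 wood=2
After 19 (gather 6 wood): bolt=32 helmet=1 hemp=3 wood=8
After 20 (craft bolt): bolt=36 helmet=1 hemp=3 wood=6
After 21 (gather 7 wood): bolt=36 helmet=1 hemp=3 wood=13
After 22 (craft bolt): bolt=40 helmet=1 hemp=3 wood=11

Answer: bolt=40 helmet=1 hemp=3 wood=11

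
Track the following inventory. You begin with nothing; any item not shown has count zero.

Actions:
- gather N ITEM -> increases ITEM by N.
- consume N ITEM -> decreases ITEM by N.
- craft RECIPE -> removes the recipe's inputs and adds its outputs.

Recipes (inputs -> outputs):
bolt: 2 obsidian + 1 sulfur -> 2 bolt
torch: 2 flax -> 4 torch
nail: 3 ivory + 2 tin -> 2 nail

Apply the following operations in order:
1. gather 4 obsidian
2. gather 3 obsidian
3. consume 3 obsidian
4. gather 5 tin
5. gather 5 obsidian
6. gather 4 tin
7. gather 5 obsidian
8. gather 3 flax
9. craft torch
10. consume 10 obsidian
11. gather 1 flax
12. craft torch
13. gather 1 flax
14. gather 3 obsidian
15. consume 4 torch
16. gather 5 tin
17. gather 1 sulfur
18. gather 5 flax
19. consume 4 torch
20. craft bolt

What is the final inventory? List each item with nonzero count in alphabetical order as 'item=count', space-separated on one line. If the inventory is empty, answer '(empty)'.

After 1 (gather 4 obsidian): obsidian=4
After 2 (gather 3 obsidian): obsidian=7
After 3 (consume 3 obsidian): obsidian=4
After 4 (gather 5 tin): obsidian=4 tin=5
After 5 (gather 5 obsidian): obsidian=9 tin=5
After 6 (gather 4 tin): obsidian=9 tin=9
After 7 (gather 5 obsidian): obsidian=14 tin=9
After 8 (gather 3 flax): flax=3 obsidian=14 tin=9
After 9 (craft torch): flax=1 obsidian=14 tin=9 torch=4
After 10 (consume 10 obsidian): flax=1 obsidian=4 tin=9 torch=4
After 11 (gather 1 flax): flax=2 obsidian=4 tin=9 torch=4
After 12 (craft torch): obsidian=4 tin=9 torch=8
After 13 (gather 1 flax): flax=1 obsidian=4 tin=9 torch=8
After 14 (gather 3 obsidian): flax=1 obsidian=7 tin=9 torch=8
After 15 (consume 4 torch): flax=1 obsidian=7 tin=9 torch=4
After 16 (gather 5 tin): flax=1 obsidian=7 tin=14 torch=4
After 17 (gather 1 sulfur): flax=1 obsidian=7 sulfur=1 tin=14 torch=4
After 18 (gather 5 flax): flax=6 obsidian=7 sulfur=1 tin=14 torch=4
After 19 (consume 4 torch): flax=6 obsidian=7 sulfur=1 tin=14
After 20 (craft bolt): bolt=2 flax=6 obsidian=5 tin=14

Answer: bolt=2 flax=6 obsidian=5 tin=14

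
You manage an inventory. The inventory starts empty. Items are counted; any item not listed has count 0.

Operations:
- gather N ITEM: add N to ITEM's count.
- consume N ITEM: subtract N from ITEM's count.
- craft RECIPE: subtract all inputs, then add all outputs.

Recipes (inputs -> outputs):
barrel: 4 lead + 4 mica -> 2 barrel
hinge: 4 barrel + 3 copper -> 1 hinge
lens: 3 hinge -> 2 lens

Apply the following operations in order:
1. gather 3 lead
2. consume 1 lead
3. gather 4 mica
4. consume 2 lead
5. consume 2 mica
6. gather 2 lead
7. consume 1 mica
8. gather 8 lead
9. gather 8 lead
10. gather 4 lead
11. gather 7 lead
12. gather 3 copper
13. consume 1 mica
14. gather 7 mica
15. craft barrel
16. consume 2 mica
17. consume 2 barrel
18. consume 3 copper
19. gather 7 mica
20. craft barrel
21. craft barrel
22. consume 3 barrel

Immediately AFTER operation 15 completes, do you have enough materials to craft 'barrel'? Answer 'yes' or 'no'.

Answer: no

Derivation:
After 1 (gather 3 lead): lead=3
After 2 (consume 1 lead): lead=2
After 3 (gather 4 mica): lead=2 mica=4
After 4 (consume 2 lead): mica=4
After 5 (consume 2 mica): mica=2
After 6 (gather 2 lead): lead=2 mica=2
After 7 (consume 1 mica): lead=2 mica=1
After 8 (gather 8 lead): lead=10 mica=1
After 9 (gather 8 lead): lead=18 mica=1
After 10 (gather 4 lead): lead=22 mica=1
After 11 (gather 7 lead): lead=29 mica=1
After 12 (gather 3 copper): copper=3 lead=29 mica=1
After 13 (consume 1 mica): copper=3 lead=29
After 14 (gather 7 mica): copper=3 lead=29 mica=7
After 15 (craft barrel): barrel=2 copper=3 lead=25 mica=3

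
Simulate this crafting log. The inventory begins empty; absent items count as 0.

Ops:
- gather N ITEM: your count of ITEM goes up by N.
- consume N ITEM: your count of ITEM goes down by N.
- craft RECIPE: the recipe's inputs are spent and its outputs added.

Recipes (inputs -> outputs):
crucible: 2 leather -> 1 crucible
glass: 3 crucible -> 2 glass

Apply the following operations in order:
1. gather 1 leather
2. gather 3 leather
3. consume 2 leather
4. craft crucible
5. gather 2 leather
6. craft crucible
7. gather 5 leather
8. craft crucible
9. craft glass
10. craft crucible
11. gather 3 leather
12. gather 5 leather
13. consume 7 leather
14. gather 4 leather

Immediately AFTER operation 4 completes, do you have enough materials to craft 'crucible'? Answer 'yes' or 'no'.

After 1 (gather 1 leather): leather=1
After 2 (gather 3 leather): leather=4
After 3 (consume 2 leather): leather=2
After 4 (craft crucible): crucible=1

Answer: no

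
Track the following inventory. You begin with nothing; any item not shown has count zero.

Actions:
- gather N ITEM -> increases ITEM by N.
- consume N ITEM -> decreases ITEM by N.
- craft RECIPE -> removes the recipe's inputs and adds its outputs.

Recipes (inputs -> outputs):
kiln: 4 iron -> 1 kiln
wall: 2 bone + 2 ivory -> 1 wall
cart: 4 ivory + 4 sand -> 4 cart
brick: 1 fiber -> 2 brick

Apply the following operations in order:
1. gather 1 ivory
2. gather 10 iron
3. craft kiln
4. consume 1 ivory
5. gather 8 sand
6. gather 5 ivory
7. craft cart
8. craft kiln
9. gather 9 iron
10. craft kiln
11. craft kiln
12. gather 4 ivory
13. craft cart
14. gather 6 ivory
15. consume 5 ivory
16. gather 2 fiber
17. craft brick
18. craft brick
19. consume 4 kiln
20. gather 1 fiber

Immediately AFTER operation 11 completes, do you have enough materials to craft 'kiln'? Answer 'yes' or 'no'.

After 1 (gather 1 ivory): ivory=1
After 2 (gather 10 iron): iron=10 ivory=1
After 3 (craft kiln): iron=6 ivory=1 kiln=1
After 4 (consume 1 ivory): iron=6 kiln=1
After 5 (gather 8 sand): iron=6 kiln=1 sand=8
After 6 (gather 5 ivory): iron=6 ivory=5 kiln=1 sand=8
After 7 (craft cart): cart=4 iron=6 ivory=1 kiln=1 sand=4
After 8 (craft kiln): cart=4 iron=2 ivory=1 kiln=2 sand=4
After 9 (gather 9 iron): cart=4 iron=11 ivory=1 kiln=2 sand=4
After 10 (craft kiln): cart=4 iron=7 ivory=1 kiln=3 sand=4
After 11 (craft kiln): cart=4 iron=3 ivory=1 kiln=4 sand=4

Answer: no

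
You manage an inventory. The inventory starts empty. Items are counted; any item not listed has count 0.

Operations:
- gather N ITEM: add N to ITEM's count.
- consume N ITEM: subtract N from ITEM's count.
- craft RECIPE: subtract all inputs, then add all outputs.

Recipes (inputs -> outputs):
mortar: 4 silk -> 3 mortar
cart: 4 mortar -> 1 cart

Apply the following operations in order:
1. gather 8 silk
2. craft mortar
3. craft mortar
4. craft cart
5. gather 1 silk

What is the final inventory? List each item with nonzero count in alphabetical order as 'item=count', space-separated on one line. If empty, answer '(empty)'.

Answer: cart=1 mortar=2 silk=1

Derivation:
After 1 (gather 8 silk): silk=8
After 2 (craft mortar): mortar=3 silk=4
After 3 (craft mortar): mortar=6
After 4 (craft cart): cart=1 mortar=2
After 5 (gather 1 silk): cart=1 mortar=2 silk=1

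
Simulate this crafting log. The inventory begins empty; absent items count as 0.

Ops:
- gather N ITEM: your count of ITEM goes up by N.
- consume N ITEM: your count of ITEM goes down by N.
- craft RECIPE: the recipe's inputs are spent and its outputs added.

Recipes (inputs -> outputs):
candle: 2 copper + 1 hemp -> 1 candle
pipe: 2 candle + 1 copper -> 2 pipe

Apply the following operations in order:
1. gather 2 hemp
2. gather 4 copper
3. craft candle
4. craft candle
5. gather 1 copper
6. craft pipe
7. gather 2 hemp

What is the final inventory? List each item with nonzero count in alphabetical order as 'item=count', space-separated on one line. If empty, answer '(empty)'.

After 1 (gather 2 hemp): hemp=2
After 2 (gather 4 copper): copper=4 hemp=2
After 3 (craft candle): candle=1 copper=2 hemp=1
After 4 (craft candle): candle=2
After 5 (gather 1 copper): candle=2 copper=1
After 6 (craft pipe): pipe=2
After 7 (gather 2 hemp): hemp=2 pipe=2

Answer: hemp=2 pipe=2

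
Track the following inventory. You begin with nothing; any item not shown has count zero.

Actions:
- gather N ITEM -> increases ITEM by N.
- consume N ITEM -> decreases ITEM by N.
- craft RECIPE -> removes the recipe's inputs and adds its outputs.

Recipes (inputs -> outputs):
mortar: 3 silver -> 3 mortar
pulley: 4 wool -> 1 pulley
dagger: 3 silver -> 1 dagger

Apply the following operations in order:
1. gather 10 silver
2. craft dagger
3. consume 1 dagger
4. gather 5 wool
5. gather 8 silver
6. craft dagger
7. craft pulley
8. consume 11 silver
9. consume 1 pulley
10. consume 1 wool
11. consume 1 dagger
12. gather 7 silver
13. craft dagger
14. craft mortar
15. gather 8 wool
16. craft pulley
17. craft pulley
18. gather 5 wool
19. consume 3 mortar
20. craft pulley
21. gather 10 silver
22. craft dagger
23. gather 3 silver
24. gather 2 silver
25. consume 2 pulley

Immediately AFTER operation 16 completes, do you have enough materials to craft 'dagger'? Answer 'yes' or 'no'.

After 1 (gather 10 silver): silver=10
After 2 (craft dagger): dagger=1 silver=7
After 3 (consume 1 dagger): silver=7
After 4 (gather 5 wool): silver=7 wool=5
After 5 (gather 8 silver): silver=15 wool=5
After 6 (craft dagger): dagger=1 silver=12 wool=5
After 7 (craft pulley): dagger=1 pulley=1 silver=12 wool=1
After 8 (consume 11 silver): dagger=1 pulley=1 silver=1 wool=1
After 9 (consume 1 pulley): dagger=1 silver=1 wool=1
After 10 (consume 1 wool): dagger=1 silver=1
After 11 (consume 1 dagger): silver=1
After 12 (gather 7 silver): silver=8
After 13 (craft dagger): dagger=1 silver=5
After 14 (craft mortar): dagger=1 mortar=3 silver=2
After 15 (gather 8 wool): dagger=1 mortar=3 silver=2 wool=8
After 16 (craft pulley): dagger=1 mortar=3 pulley=1 silver=2 wool=4

Answer: no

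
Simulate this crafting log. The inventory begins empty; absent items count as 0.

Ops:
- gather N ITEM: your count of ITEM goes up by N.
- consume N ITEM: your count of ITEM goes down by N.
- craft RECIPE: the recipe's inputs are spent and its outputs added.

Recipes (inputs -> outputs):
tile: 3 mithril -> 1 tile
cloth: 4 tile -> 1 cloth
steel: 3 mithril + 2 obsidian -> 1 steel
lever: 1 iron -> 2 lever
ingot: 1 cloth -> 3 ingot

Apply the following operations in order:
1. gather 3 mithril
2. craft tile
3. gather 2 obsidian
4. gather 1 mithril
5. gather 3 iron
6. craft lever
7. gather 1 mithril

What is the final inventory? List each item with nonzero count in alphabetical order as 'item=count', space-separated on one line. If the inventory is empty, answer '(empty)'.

Answer: iron=2 lever=2 mithril=2 obsidian=2 tile=1

Derivation:
After 1 (gather 3 mithril): mithril=3
After 2 (craft tile): tile=1
After 3 (gather 2 obsidian): obsidian=2 tile=1
After 4 (gather 1 mithril): mithril=1 obsidian=2 tile=1
After 5 (gather 3 iron): iron=3 mithril=1 obsidian=2 tile=1
After 6 (craft lever): iron=2 lever=2 mithril=1 obsidian=2 tile=1
After 7 (gather 1 mithril): iron=2 lever=2 mithril=2 obsidian=2 tile=1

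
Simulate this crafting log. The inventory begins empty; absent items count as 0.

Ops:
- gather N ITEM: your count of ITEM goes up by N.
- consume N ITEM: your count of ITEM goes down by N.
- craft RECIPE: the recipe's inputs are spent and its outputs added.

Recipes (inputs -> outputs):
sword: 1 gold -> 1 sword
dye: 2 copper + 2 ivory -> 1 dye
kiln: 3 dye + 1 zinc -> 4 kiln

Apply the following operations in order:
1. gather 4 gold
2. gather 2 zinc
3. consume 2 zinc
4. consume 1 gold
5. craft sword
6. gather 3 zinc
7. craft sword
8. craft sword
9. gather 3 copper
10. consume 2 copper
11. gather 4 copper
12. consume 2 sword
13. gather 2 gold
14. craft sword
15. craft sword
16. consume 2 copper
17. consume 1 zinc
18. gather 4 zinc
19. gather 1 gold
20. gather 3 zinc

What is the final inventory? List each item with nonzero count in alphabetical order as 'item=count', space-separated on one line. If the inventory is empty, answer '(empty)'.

After 1 (gather 4 gold): gold=4
After 2 (gather 2 zinc): gold=4 zinc=2
After 3 (consume 2 zinc): gold=4
After 4 (consume 1 gold): gold=3
After 5 (craft sword): gold=2 sword=1
After 6 (gather 3 zinc): gold=2 sword=1 zinc=3
After 7 (craft sword): gold=1 sword=2 zinc=3
After 8 (craft sword): sword=3 zinc=3
After 9 (gather 3 copper): copper=3 sword=3 zinc=3
After 10 (consume 2 copper): copper=1 sword=3 zinc=3
After 11 (gather 4 copper): copper=5 sword=3 zinc=3
After 12 (consume 2 sword): copper=5 sword=1 zinc=3
After 13 (gather 2 gold): copper=5 gold=2 sword=1 zinc=3
After 14 (craft sword): copper=5 gold=1 sword=2 zinc=3
After 15 (craft sword): copper=5 sword=3 zinc=3
After 16 (consume 2 copper): copper=3 sword=3 zinc=3
After 17 (consume 1 zinc): copper=3 sword=3 zinc=2
After 18 (gather 4 zinc): copper=3 sword=3 zinc=6
After 19 (gather 1 gold): copper=3 gold=1 sword=3 zinc=6
After 20 (gather 3 zinc): copper=3 gold=1 sword=3 zinc=9

Answer: copper=3 gold=1 sword=3 zinc=9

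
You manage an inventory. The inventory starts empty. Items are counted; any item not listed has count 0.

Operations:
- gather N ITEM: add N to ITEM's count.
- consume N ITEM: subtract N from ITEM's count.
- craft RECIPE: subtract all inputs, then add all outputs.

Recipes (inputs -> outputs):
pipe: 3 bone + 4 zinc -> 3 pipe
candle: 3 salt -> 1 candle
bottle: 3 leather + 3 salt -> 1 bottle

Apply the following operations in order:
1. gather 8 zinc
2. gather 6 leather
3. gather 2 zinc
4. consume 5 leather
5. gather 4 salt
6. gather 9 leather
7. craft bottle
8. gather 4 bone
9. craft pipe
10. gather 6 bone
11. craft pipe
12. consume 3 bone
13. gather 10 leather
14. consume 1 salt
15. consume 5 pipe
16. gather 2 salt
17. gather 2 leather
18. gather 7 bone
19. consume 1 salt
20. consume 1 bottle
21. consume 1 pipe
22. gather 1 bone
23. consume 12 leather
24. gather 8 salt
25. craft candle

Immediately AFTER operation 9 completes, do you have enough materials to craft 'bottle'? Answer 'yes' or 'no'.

Answer: no

Derivation:
After 1 (gather 8 zinc): zinc=8
After 2 (gather 6 leather): leather=6 zinc=8
After 3 (gather 2 zinc): leather=6 zinc=10
After 4 (consume 5 leather): leather=1 zinc=10
After 5 (gather 4 salt): leather=1 salt=4 zinc=10
After 6 (gather 9 leather): leather=10 salt=4 zinc=10
After 7 (craft bottle): bottle=1 leather=7 salt=1 zinc=10
After 8 (gather 4 bone): bone=4 bottle=1 leather=7 salt=1 zinc=10
After 9 (craft pipe): bone=1 bottle=1 leather=7 pipe=3 salt=1 zinc=6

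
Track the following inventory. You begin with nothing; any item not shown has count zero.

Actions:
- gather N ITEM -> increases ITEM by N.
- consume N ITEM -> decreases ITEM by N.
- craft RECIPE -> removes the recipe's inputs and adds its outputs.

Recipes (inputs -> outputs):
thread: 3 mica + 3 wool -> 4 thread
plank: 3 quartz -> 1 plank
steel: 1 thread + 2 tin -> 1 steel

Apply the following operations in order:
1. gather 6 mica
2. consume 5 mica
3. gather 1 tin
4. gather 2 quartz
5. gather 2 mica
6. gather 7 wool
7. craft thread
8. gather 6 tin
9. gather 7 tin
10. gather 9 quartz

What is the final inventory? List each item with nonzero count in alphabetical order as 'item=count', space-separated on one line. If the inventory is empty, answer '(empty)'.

After 1 (gather 6 mica): mica=6
After 2 (consume 5 mica): mica=1
After 3 (gather 1 tin): mica=1 tin=1
After 4 (gather 2 quartz): mica=1 quartz=2 tin=1
After 5 (gather 2 mica): mica=3 quartz=2 tin=1
After 6 (gather 7 wool): mica=3 quartz=2 tin=1 wool=7
After 7 (craft thread): quartz=2 thread=4 tin=1 wool=4
After 8 (gather 6 tin): quartz=2 thread=4 tin=7 wool=4
After 9 (gather 7 tin): quartz=2 thread=4 tin=14 wool=4
After 10 (gather 9 quartz): quartz=11 thread=4 tin=14 wool=4

Answer: quartz=11 thread=4 tin=14 wool=4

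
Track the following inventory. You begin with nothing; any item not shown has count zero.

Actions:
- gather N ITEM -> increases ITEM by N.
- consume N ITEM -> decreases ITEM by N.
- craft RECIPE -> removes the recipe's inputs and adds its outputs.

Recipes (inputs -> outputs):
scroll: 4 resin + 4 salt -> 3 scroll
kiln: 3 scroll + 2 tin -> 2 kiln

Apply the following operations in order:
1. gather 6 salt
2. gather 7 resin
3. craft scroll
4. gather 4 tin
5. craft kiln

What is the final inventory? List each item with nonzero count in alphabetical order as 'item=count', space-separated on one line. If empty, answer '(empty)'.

Answer: kiln=2 resin=3 salt=2 tin=2

Derivation:
After 1 (gather 6 salt): salt=6
After 2 (gather 7 resin): resin=7 salt=6
After 3 (craft scroll): resin=3 salt=2 scroll=3
After 4 (gather 4 tin): resin=3 salt=2 scroll=3 tin=4
After 5 (craft kiln): kiln=2 resin=3 salt=2 tin=2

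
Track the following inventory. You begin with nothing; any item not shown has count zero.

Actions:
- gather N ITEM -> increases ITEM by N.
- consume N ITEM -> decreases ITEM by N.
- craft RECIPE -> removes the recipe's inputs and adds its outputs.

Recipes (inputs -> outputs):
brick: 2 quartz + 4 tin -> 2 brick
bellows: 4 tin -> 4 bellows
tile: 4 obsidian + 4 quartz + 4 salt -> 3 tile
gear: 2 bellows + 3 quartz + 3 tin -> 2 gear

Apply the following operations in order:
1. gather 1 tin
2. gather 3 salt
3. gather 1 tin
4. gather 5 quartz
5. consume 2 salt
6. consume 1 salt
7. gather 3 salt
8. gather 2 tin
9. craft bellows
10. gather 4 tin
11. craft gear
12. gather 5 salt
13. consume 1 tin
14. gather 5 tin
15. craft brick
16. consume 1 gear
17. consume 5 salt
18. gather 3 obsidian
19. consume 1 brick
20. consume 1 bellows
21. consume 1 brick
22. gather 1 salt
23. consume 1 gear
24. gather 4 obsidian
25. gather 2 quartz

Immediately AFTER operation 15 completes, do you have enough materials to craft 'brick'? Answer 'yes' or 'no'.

After 1 (gather 1 tin): tin=1
After 2 (gather 3 salt): salt=3 tin=1
After 3 (gather 1 tin): salt=3 tin=2
After 4 (gather 5 quartz): quartz=5 salt=3 tin=2
After 5 (consume 2 salt): quartz=5 salt=1 tin=2
After 6 (consume 1 salt): quartz=5 tin=2
After 7 (gather 3 salt): quartz=5 salt=3 tin=2
After 8 (gather 2 tin): quartz=5 salt=3 tin=4
After 9 (craft bellows): bellows=4 quartz=5 salt=3
After 10 (gather 4 tin): bellows=4 quartz=5 salt=3 tin=4
After 11 (craft gear): bellows=2 gear=2 quartz=2 salt=3 tin=1
After 12 (gather 5 salt): bellows=2 gear=2 quartz=2 salt=8 tin=1
After 13 (consume 1 tin): bellows=2 gear=2 quartz=2 salt=8
After 14 (gather 5 tin): bellows=2 gear=2 quartz=2 salt=8 tin=5
After 15 (craft brick): bellows=2 brick=2 gear=2 salt=8 tin=1

Answer: no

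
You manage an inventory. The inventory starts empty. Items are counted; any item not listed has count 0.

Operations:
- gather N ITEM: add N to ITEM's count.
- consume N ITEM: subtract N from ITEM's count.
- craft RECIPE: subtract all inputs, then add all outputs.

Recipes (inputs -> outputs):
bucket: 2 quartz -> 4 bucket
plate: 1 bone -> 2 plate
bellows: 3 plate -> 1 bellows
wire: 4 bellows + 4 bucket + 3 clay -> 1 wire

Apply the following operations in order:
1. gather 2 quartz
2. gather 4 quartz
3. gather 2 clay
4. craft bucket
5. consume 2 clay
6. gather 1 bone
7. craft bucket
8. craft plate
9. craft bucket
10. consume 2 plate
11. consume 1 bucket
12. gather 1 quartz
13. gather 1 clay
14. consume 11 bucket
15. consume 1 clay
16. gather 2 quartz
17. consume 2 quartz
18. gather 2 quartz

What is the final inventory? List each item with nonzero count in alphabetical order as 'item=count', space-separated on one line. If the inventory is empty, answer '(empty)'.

Answer: quartz=3

Derivation:
After 1 (gather 2 quartz): quartz=2
After 2 (gather 4 quartz): quartz=6
After 3 (gather 2 clay): clay=2 quartz=6
After 4 (craft bucket): bucket=4 clay=2 quartz=4
After 5 (consume 2 clay): bucket=4 quartz=4
After 6 (gather 1 bone): bone=1 bucket=4 quartz=4
After 7 (craft bucket): bone=1 bucket=8 quartz=2
After 8 (craft plate): bucket=8 plate=2 quartz=2
After 9 (craft bucket): bucket=12 plate=2
After 10 (consume 2 plate): bucket=12
After 11 (consume 1 bucket): bucket=11
After 12 (gather 1 quartz): bucket=11 quartz=1
After 13 (gather 1 clay): bucket=11 clay=1 quartz=1
After 14 (consume 11 bucket): clay=1 quartz=1
After 15 (consume 1 clay): quartz=1
After 16 (gather 2 quartz): quartz=3
After 17 (consume 2 quartz): quartz=1
After 18 (gather 2 quartz): quartz=3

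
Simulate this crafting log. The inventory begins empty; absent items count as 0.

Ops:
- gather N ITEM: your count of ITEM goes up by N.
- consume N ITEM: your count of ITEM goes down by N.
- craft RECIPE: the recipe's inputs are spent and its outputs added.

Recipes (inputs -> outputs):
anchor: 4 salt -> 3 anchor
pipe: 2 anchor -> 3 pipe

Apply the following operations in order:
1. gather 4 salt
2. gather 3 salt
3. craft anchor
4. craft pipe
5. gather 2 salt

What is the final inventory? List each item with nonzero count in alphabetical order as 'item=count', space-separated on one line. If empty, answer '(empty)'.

After 1 (gather 4 salt): salt=4
After 2 (gather 3 salt): salt=7
After 3 (craft anchor): anchor=3 salt=3
After 4 (craft pipe): anchor=1 pipe=3 salt=3
After 5 (gather 2 salt): anchor=1 pipe=3 salt=5

Answer: anchor=1 pipe=3 salt=5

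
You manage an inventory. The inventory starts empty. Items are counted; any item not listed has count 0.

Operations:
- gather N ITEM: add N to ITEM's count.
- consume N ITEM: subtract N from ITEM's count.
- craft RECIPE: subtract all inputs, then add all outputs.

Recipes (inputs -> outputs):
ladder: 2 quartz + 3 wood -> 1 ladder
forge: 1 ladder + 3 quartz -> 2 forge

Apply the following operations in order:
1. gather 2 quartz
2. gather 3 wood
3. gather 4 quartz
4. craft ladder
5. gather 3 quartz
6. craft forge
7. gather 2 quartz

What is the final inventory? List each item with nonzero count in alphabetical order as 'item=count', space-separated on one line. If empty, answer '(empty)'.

Answer: forge=2 quartz=6

Derivation:
After 1 (gather 2 quartz): quartz=2
After 2 (gather 3 wood): quartz=2 wood=3
After 3 (gather 4 quartz): quartz=6 wood=3
After 4 (craft ladder): ladder=1 quartz=4
After 5 (gather 3 quartz): ladder=1 quartz=7
After 6 (craft forge): forge=2 quartz=4
After 7 (gather 2 quartz): forge=2 quartz=6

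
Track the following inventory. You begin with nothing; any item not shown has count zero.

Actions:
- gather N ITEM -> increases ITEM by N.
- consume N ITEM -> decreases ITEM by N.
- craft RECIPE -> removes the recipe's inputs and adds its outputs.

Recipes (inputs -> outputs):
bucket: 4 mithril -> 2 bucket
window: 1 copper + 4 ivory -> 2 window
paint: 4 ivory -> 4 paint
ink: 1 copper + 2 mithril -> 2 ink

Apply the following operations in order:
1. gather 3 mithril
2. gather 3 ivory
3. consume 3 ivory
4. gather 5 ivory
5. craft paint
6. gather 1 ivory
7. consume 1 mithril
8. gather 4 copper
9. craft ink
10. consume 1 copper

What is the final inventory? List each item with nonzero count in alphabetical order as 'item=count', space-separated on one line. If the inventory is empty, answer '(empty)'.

Answer: copper=2 ink=2 ivory=2 paint=4

Derivation:
After 1 (gather 3 mithril): mithril=3
After 2 (gather 3 ivory): ivory=3 mithril=3
After 3 (consume 3 ivory): mithril=3
After 4 (gather 5 ivory): ivory=5 mithril=3
After 5 (craft paint): ivory=1 mithril=3 paint=4
After 6 (gather 1 ivory): ivory=2 mithril=3 paint=4
After 7 (consume 1 mithril): ivory=2 mithril=2 paint=4
After 8 (gather 4 copper): copper=4 ivory=2 mithril=2 paint=4
After 9 (craft ink): copper=3 ink=2 ivory=2 paint=4
After 10 (consume 1 copper): copper=2 ink=2 ivory=2 paint=4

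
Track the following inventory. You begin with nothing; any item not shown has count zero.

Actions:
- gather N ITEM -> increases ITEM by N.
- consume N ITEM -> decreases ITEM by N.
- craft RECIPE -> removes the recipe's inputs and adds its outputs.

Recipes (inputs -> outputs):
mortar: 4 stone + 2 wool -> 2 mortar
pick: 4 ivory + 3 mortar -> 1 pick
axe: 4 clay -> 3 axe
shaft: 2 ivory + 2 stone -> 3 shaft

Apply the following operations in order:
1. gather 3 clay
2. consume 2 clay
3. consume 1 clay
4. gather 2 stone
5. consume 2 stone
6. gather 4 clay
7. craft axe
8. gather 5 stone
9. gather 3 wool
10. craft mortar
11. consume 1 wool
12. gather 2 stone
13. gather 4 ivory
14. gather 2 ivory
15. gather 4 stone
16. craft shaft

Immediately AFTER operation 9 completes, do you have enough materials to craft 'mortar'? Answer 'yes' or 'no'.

Answer: yes

Derivation:
After 1 (gather 3 clay): clay=3
After 2 (consume 2 clay): clay=1
After 3 (consume 1 clay): (empty)
After 4 (gather 2 stone): stone=2
After 5 (consume 2 stone): (empty)
After 6 (gather 4 clay): clay=4
After 7 (craft axe): axe=3
After 8 (gather 5 stone): axe=3 stone=5
After 9 (gather 3 wool): axe=3 stone=5 wool=3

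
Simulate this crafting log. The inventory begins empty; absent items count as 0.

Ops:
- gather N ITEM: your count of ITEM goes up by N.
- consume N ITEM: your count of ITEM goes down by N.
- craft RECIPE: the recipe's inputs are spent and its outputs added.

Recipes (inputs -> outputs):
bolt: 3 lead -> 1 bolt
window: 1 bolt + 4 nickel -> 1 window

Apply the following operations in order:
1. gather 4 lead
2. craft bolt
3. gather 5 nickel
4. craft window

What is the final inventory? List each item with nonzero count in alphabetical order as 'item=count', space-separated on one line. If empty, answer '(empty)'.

After 1 (gather 4 lead): lead=4
After 2 (craft bolt): bolt=1 lead=1
After 3 (gather 5 nickel): bolt=1 lead=1 nickel=5
After 4 (craft window): lead=1 nickel=1 window=1

Answer: lead=1 nickel=1 window=1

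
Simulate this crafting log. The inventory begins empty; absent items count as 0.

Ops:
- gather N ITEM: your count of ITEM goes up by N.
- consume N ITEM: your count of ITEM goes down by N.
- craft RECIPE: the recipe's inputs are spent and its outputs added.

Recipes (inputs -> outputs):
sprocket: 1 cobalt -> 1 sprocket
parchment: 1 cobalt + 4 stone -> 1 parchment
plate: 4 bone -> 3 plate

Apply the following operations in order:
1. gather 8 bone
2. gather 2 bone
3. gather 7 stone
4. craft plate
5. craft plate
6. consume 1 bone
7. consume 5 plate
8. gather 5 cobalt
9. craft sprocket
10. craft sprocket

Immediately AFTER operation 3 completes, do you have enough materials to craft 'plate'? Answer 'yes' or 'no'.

Answer: yes

Derivation:
After 1 (gather 8 bone): bone=8
After 2 (gather 2 bone): bone=10
After 3 (gather 7 stone): bone=10 stone=7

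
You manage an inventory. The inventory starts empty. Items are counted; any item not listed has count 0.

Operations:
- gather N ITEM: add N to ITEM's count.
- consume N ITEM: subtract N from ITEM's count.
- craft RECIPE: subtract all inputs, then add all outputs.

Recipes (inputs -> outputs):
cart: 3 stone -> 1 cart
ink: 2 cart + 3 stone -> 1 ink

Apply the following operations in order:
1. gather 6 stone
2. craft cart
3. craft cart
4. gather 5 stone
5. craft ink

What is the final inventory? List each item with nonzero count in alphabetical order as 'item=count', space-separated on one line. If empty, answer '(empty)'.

After 1 (gather 6 stone): stone=6
After 2 (craft cart): cart=1 stone=3
After 3 (craft cart): cart=2
After 4 (gather 5 stone): cart=2 stone=5
After 5 (craft ink): ink=1 stone=2

Answer: ink=1 stone=2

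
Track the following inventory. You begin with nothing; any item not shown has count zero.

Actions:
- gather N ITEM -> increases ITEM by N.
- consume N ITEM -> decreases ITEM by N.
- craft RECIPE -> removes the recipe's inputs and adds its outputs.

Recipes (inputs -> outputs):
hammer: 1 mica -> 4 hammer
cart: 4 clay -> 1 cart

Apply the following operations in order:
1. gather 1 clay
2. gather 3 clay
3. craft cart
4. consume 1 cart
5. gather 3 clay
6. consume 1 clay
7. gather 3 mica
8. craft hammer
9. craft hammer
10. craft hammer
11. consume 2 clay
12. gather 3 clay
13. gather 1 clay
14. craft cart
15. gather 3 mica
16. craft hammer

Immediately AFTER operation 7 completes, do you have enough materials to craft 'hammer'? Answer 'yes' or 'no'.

Answer: yes

Derivation:
After 1 (gather 1 clay): clay=1
After 2 (gather 3 clay): clay=4
After 3 (craft cart): cart=1
After 4 (consume 1 cart): (empty)
After 5 (gather 3 clay): clay=3
After 6 (consume 1 clay): clay=2
After 7 (gather 3 mica): clay=2 mica=3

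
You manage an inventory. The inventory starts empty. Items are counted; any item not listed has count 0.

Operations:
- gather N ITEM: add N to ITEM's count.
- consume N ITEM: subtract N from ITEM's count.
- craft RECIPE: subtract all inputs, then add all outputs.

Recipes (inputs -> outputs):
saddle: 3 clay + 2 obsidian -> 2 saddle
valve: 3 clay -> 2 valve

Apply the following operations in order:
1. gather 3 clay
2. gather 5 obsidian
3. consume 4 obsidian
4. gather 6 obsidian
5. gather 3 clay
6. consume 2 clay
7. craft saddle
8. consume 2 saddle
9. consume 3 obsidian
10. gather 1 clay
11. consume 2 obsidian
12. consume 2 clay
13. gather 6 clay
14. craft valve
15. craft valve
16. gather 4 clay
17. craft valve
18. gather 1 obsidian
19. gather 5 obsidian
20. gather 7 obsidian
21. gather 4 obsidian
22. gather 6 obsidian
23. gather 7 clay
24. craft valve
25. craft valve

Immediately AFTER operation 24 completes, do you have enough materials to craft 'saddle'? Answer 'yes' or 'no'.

After 1 (gather 3 clay): clay=3
After 2 (gather 5 obsidian): clay=3 obsidian=5
After 3 (consume 4 obsidian): clay=3 obsidian=1
After 4 (gather 6 obsidian): clay=3 obsidian=7
After 5 (gather 3 clay): clay=6 obsidian=7
After 6 (consume 2 clay): clay=4 obsidian=7
After 7 (craft saddle): clay=1 obsidian=5 saddle=2
After 8 (consume 2 saddle): clay=1 obsidian=5
After 9 (consume 3 obsidian): clay=1 obsidian=2
After 10 (gather 1 clay): clay=2 obsidian=2
After 11 (consume 2 obsidian): clay=2
After 12 (consume 2 clay): (empty)
After 13 (gather 6 clay): clay=6
After 14 (craft valve): clay=3 valve=2
After 15 (craft valve): valve=4
After 16 (gather 4 clay): clay=4 valve=4
After 17 (craft valve): clay=1 valve=6
After 18 (gather 1 obsidian): clay=1 obsidian=1 valve=6
After 19 (gather 5 obsidian): clay=1 obsidian=6 valve=6
After 20 (gather 7 obsidian): clay=1 obsidian=13 valve=6
After 21 (gather 4 obsidian): clay=1 obsidian=17 valve=6
After 22 (gather 6 obsidian): clay=1 obsidian=23 valve=6
After 23 (gather 7 clay): clay=8 obsidian=23 valve=6
After 24 (craft valve): clay=5 obsidian=23 valve=8

Answer: yes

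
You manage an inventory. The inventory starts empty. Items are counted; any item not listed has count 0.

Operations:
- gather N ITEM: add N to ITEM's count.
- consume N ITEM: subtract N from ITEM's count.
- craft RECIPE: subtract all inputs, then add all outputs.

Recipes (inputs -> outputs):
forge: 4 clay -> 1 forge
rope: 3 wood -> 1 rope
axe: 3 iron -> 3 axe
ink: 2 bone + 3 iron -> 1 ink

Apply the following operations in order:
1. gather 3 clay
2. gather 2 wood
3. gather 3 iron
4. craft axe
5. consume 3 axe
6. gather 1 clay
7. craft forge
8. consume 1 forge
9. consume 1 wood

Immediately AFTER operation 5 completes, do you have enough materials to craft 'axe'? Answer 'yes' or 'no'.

After 1 (gather 3 clay): clay=3
After 2 (gather 2 wood): clay=3 wood=2
After 3 (gather 3 iron): clay=3 iron=3 wood=2
After 4 (craft axe): axe=3 clay=3 wood=2
After 5 (consume 3 axe): clay=3 wood=2

Answer: no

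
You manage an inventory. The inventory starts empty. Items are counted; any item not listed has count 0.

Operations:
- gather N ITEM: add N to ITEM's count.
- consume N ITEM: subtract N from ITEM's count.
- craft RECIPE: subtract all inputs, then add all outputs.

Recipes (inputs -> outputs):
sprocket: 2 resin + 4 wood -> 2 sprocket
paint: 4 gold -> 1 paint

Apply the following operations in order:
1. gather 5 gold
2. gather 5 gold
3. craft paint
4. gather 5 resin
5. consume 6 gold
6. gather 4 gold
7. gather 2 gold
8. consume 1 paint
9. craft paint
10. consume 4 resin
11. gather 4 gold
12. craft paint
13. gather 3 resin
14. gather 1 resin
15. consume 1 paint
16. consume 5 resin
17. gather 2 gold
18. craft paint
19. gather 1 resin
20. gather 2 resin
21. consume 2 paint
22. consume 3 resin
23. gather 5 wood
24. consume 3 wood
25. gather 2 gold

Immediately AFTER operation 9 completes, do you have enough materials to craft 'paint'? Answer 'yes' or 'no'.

Answer: no

Derivation:
After 1 (gather 5 gold): gold=5
After 2 (gather 5 gold): gold=10
After 3 (craft paint): gold=6 paint=1
After 4 (gather 5 resin): gold=6 paint=1 resin=5
After 5 (consume 6 gold): paint=1 resin=5
After 6 (gather 4 gold): gold=4 paint=1 resin=5
After 7 (gather 2 gold): gold=6 paint=1 resin=5
After 8 (consume 1 paint): gold=6 resin=5
After 9 (craft paint): gold=2 paint=1 resin=5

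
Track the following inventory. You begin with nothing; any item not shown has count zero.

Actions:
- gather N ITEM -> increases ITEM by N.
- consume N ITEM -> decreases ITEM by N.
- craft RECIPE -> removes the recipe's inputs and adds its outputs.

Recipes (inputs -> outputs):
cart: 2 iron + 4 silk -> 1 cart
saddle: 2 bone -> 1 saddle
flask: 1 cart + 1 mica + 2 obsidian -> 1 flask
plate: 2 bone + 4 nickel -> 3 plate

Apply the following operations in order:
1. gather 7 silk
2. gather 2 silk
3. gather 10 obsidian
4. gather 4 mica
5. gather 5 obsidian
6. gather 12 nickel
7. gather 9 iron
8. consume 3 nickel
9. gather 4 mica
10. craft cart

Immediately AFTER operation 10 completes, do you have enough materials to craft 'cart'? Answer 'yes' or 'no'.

After 1 (gather 7 silk): silk=7
After 2 (gather 2 silk): silk=9
After 3 (gather 10 obsidian): obsidian=10 silk=9
After 4 (gather 4 mica): mica=4 obsidian=10 silk=9
After 5 (gather 5 obsidian): mica=4 obsidian=15 silk=9
After 6 (gather 12 nickel): mica=4 nickel=12 obsidian=15 silk=9
After 7 (gather 9 iron): iron=9 mica=4 nickel=12 obsidian=15 silk=9
After 8 (consume 3 nickel): iron=9 mica=4 nickel=9 obsidian=15 silk=9
After 9 (gather 4 mica): iron=9 mica=8 nickel=9 obsidian=15 silk=9
After 10 (craft cart): cart=1 iron=7 mica=8 nickel=9 obsidian=15 silk=5

Answer: yes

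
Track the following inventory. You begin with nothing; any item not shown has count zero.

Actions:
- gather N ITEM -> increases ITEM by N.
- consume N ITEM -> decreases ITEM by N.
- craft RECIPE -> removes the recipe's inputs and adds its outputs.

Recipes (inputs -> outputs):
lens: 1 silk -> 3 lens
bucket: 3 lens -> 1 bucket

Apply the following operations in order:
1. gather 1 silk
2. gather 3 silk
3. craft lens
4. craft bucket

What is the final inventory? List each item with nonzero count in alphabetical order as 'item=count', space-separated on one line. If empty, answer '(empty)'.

After 1 (gather 1 silk): silk=1
After 2 (gather 3 silk): silk=4
After 3 (craft lens): lens=3 silk=3
After 4 (craft bucket): bucket=1 silk=3

Answer: bucket=1 silk=3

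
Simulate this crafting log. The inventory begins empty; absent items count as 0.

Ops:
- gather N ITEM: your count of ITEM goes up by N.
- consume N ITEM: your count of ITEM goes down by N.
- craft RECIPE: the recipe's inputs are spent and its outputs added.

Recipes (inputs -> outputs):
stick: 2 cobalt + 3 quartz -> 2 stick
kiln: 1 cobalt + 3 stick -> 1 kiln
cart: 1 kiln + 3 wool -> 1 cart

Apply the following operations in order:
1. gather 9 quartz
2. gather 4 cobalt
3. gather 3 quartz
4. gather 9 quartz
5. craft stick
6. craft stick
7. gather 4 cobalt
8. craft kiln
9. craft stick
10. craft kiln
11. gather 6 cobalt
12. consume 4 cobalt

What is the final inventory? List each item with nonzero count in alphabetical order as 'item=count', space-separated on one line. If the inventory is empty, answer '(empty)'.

Answer: cobalt=2 kiln=2 quartz=12

Derivation:
After 1 (gather 9 quartz): quartz=9
After 2 (gather 4 cobalt): cobalt=4 quartz=9
After 3 (gather 3 quartz): cobalt=4 quartz=12
After 4 (gather 9 quartz): cobalt=4 quartz=21
After 5 (craft stick): cobalt=2 quartz=18 stick=2
After 6 (craft stick): quartz=15 stick=4
After 7 (gather 4 cobalt): cobalt=4 quartz=15 stick=4
After 8 (craft kiln): cobalt=3 kiln=1 quartz=15 stick=1
After 9 (craft stick): cobalt=1 kiln=1 quartz=12 stick=3
After 10 (craft kiln): kiln=2 quartz=12
After 11 (gather 6 cobalt): cobalt=6 kiln=2 quartz=12
After 12 (consume 4 cobalt): cobalt=2 kiln=2 quartz=12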